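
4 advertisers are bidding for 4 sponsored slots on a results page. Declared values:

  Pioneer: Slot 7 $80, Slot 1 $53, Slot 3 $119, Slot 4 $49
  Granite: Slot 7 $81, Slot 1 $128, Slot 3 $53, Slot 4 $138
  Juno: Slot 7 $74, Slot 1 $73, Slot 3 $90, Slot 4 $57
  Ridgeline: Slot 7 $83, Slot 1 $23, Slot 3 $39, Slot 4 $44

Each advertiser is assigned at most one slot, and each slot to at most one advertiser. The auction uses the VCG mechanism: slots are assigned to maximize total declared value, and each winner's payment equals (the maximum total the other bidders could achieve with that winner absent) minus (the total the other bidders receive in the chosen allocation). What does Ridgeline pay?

Efficient allocation: Pioneer→Slot 3 ($119), Granite→Slot 4 ($138), Juno→Slot 1 ($73), Ridgeline→Slot 7 ($83); total welfare W = $413.
Ridgeline receives Slot 7 at value $83, so the others get W − 83 = $330.
Without Ridgeline: best allocation of the remaining 3 bidders over all 4 slots is Pioneer→Slot 3 ($119), Granite→Slot 4 ($138), Juno→Slot 7 ($74), total $331.
VCG payment = (others' best without Ridgeline) − (others' welfare with Ridgeline) = 331 − 330 = $1.

Ridgeline pays $1.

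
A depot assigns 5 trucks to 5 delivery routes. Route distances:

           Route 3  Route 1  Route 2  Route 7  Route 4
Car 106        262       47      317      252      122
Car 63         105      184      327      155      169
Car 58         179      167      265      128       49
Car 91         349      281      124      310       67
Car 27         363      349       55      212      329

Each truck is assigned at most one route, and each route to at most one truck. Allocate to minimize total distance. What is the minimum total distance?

Minimum total: 402 km

This is the linear assignment problem.
Optimal: Car 106→Route 1 (47 km), Car 63→Route 3 (105 km), Car 58→Route 7 (128 km), Car 91→Route 4 (67 km), Car 27→Route 2 (55 km) — total 47+105+128+67+55 = 402 km.
Min-entry greedy (repeatedly take the single cheapest remaining cell) gives 566 km, worse by 164.
No other one-to-one assignment undercuts 402 km.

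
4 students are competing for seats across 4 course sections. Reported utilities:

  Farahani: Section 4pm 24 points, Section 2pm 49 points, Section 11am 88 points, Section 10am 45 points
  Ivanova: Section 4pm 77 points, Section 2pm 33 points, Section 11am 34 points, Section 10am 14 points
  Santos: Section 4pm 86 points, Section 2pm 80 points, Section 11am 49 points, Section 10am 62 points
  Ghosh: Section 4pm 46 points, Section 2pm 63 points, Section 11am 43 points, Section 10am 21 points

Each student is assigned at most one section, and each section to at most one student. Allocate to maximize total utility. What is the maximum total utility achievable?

Optimal: Farahani→Section 11am (88 points), Ivanova→Section 4pm (77 points), Santos→Section 10am (62 points), Ghosh→Section 2pm (63 points) — total 88+77+62+63 = 290 points.
Row-greedy (each student in turn takes its best remaining section) gives 266 points, worse by 24.
Next-best assignment: Farahani→Section 11am, Ivanova→Section 4pm, Santos→Section 2pm, Ghosh→Section 10am = 266 points.
No other one-to-one assignment exceeds 290 points.

Maximum total: 290 points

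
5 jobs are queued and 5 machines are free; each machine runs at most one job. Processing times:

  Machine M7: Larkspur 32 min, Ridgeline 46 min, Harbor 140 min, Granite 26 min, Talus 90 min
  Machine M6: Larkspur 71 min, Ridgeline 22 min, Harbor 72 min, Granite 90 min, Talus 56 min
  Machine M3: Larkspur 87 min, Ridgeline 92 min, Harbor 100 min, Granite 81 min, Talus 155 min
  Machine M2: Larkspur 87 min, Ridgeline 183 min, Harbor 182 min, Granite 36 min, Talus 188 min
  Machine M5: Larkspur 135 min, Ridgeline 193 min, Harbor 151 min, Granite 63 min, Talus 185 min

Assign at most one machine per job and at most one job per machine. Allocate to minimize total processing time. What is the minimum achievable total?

Min total: 352 min

This is a one-to-one assignment (minimum-cost bipartite matching).
Optimal: Larkspur→Machine M2 (87 min), Ridgeline→Machine M7 (46 min), Harbor→Machine M3 (100 min), Granite→Machine M5 (63 min), Talus→Machine M6 (56 min) — total 87+46+100+63+56 = 352 min.
Row-greedy (each job in turn takes its cheapest remaining machine) gives 375 min, worse by 23.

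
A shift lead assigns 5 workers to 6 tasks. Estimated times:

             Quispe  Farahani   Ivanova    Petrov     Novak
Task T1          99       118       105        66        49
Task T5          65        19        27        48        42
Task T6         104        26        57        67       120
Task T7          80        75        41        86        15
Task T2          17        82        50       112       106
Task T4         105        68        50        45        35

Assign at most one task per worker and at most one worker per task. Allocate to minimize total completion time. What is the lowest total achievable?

This is a one-to-one assignment (minimum-cost bipartite matching).
Optimal: Quispe→Task T2 (17 min), Farahani→Task T6 (26 min), Ivanova→Task T5 (27 min), Petrov→Task T4 (45 min), Novak→Task T7 (15 min) — total 17+26+27+45+15 = 130 min.
Column-greedy (each task in turn goes to its cheapest remaining worker) gives 317 min, worse by 187.
Swapping Petrov↔Novak (Petrov→Task T7 86 min, Novak→Task T4 35 min) adds 61.

Min total: 130 min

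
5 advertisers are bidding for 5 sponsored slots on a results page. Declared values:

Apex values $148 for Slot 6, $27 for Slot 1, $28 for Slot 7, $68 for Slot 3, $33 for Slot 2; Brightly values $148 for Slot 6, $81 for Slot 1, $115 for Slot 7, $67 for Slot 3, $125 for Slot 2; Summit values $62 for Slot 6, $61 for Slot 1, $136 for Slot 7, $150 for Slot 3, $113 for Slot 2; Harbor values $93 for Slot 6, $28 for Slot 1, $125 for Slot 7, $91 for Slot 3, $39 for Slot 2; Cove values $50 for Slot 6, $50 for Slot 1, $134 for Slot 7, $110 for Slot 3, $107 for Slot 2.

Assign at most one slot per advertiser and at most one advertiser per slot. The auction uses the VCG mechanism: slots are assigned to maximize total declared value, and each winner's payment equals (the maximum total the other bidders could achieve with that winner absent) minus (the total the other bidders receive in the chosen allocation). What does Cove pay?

Efficient allocation: Apex→Slot 6 ($148), Brightly→Slot 1 ($81), Summit→Slot 3 ($150), Harbor→Slot 7 ($125), Cove→Slot 2 ($107); total welfare W = $611.
Cove receives Slot 2 at value $107, so the others get W − 107 = $504.
Without Cove: best allocation of the remaining 4 bidders over all 5 slots is Apex→Slot 6 ($148), Brightly→Slot 2 ($125), Summit→Slot 3 ($150), Harbor→Slot 7 ($125), total $548.
VCG payment = (others' best without Cove) − (others' welfare with Cove) = 548 − 504 = $44.

Cove pays $44.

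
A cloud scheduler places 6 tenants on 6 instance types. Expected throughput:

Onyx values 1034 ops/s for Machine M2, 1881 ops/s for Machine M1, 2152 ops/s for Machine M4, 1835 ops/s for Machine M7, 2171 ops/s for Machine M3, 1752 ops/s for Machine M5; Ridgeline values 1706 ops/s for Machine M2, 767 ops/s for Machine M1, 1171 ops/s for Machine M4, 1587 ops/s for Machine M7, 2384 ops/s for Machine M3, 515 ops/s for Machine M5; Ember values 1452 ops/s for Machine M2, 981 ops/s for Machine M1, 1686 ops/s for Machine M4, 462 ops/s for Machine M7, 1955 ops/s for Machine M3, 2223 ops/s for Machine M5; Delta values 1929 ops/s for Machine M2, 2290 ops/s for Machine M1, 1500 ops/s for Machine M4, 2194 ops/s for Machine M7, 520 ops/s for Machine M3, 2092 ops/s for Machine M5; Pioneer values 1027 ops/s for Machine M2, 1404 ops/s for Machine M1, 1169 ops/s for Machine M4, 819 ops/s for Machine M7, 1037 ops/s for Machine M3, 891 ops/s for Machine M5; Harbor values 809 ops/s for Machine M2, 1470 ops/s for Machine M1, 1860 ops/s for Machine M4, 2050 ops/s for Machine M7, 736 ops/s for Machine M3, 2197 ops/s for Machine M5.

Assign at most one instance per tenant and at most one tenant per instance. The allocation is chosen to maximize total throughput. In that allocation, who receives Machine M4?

Onyx receives Machine M4.

This is a one-to-one assignment (maximum-weight bipartite matching).
Optimal: Onyx→Machine M4 (2152 ops/s), Ridgeline→Machine M3 (2384 ops/s), Ember→Machine M5 (2223 ops/s), Delta→Machine M2 (1929 ops/s), Pioneer→Machine M1 (1404 ops/s), Harbor→Machine M7 (2050 ops/s) — total 2152+2384+2223+1929+1404+2050 = 12142 ops/s.
Max-entry greedy (repeatedly take the single best remaining cell) gives 12126 ops/s, worse by 16.
Next-best assignment: Onyx→Machine M4, Ridgeline→Machine M3, Ember→Machine M5, Delta→Machine M1, Pioneer→Machine M2, Harbor→Machine M7 = 12126 ops/s.
Every other assignment is strictly worse.
Onyx's own top instance is Machine M3 (2171 ops/s), but forcing Onyx→Machine M3 and reassigning the rest optimally gives only 11609 ops/s — worse by 533.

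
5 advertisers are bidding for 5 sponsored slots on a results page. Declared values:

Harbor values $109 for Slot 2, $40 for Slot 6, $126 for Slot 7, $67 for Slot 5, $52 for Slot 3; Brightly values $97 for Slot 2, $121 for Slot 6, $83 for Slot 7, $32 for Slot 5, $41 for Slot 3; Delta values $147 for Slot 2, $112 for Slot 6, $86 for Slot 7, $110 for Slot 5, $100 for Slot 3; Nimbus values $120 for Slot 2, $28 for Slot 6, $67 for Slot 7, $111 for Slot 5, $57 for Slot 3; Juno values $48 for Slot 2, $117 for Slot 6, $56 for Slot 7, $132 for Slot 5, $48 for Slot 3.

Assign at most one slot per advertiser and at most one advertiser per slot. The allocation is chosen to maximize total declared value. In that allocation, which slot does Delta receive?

Optimal: Harbor→Slot 7 ($126), Brightly→Slot 6 ($121), Delta→Slot 3 ($100), Nimbus→Slot 2 ($120), Juno→Slot 5 ($132) — total 126+121+100+120+132 = $599.
Max-entry greedy (repeatedly take the single best remaining cell) gives $583, worse by 16.
Every other assignment is strictly worse.
Delta's own top slot is Slot 2 ($147), but forcing Delta→Slot 2 and reassigning the rest optimally gives only $583 — worse by 16.

Delta receives Slot 3.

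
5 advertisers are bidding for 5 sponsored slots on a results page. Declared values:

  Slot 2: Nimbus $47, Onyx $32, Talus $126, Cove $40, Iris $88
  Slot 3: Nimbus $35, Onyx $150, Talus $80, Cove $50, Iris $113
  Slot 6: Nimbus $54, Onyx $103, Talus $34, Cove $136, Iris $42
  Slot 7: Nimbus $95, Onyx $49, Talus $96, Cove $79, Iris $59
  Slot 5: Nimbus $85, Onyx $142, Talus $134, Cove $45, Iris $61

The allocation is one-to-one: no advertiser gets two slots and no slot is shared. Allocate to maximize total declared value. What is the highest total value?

Max total: $612

Optimal: Nimbus→Slot 7 ($95), Onyx→Slot 5 ($142), Talus→Slot 2 ($126), Cove→Slot 6 ($136), Iris→Slot 3 ($113) — total 95+142+126+136+113 = $612.
Column-greedy (each slot in turn goes to its best remaining advertiser) gives $568, worse by 44.
Next-best assignment: Nimbus→Slot 7, Onyx→Slot 3, Talus→Slot 5, Cove→Slot 6, Iris→Slot 2 = $603.
Checked against all permutations: $612 is optimal.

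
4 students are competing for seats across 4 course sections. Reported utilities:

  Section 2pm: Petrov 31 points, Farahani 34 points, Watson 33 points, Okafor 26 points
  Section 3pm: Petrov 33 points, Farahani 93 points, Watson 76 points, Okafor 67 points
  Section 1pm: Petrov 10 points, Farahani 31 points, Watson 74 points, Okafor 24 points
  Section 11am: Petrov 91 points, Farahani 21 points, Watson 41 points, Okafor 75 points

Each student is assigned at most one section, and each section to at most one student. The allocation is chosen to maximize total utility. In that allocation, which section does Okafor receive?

Optimal: Petrov→Section 11am (91 points), Farahani→Section 3pm (93 points), Watson→Section 1pm (74 points), Okafor→Section 2pm (26 points) — total 91+93+74+26 = 284 points.
Column-greedy (each section in turn goes to its best remaining student) gives 225 points, worse by 59.
Next-best assignment: Petrov→Section 2pm, Farahani→Section 3pm, Watson→Section 1pm, Okafor→Section 11am = 273 points.
Swapping Okafor↔Farahani (Okafor→Section 3pm 67 points, Farahani→Section 2pm 34 points) loses 18.
Okafor's own top section is Section 11am (75 points), but forcing Okafor→Section 11am and reassigning the rest optimally gives only 273 points — worse by 11.

Okafor receives Section 2pm.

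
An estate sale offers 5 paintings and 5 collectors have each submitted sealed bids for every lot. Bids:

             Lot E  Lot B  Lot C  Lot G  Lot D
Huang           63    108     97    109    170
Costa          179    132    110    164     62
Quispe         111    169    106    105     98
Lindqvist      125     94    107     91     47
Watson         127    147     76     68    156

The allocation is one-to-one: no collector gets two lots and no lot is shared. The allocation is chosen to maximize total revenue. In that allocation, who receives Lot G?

Treat this as an assignment problem: match each collector to one lot.
Optimal: Huang→Lot D ($170), Costa→Lot G ($164), Quispe→Lot B ($169), Lindqvist→Lot C ($107), Watson→Lot E ($127) — total 170+164+169+107+127 = $737.
Column-greedy (each lot in turn goes to its best remaining collector) gives $720, worse by 17.
Next-best assignment: Huang→Lot G, Costa→Lot E, Quispe→Lot B, Lindqvist→Lot C, Watson→Lot D = $720.
Every other assignment is strictly worse.
Costa's own top lot is Lot E ($179), but forcing Costa→Lot E and reassigning the rest optimally gives only $720 — worse by 17.

Costa receives Lot G.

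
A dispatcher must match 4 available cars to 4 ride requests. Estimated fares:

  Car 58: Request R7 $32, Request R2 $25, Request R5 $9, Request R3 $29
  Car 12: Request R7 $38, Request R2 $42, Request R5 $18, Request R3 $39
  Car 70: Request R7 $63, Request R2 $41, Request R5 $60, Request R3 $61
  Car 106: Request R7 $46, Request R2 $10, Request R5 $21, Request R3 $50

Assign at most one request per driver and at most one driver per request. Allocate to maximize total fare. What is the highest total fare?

Treat this as an assignment problem: match each driver to one request.
Optimal: Car 58→Request R7 ($32), Car 12→Request R2 ($42), Car 70→Request R5 ($60), Car 106→Request R3 ($50) — total 32+42+60+50 = $184.
Max-entry greedy (repeatedly take the single best remaining cell) gives $164, worse by 20.
Next-best assignment: Car 58→Request R3, Car 12→Request R2, Car 70→Request R5, Car 106→Request R7 = $177.
Every other assignment is strictly worse.

Max total: $184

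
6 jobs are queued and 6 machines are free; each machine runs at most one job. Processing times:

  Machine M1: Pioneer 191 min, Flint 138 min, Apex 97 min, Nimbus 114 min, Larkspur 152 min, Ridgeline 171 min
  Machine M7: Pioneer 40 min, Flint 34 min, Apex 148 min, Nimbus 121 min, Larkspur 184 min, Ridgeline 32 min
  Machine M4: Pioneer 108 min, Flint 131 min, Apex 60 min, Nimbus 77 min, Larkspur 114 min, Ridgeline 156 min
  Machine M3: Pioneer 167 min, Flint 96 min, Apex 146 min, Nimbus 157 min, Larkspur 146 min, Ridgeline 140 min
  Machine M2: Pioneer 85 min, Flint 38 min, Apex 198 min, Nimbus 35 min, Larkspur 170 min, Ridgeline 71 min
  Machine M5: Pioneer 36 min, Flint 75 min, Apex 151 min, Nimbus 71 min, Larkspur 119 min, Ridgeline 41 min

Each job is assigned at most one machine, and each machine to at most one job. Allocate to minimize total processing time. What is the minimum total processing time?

Optimal: Pioneer→Machine M5 (36 min), Flint→Machine M3 (96 min), Apex→Machine M1 (97 min), Nimbus→Machine M2 (35 min), Larkspur→Machine M4 (114 min), Ridgeline→Machine M7 (32 min) — total 36+96+97+35+114+32 = 410 min.
Column-greedy (each machine in turn goes to its cheapest remaining job) gives 506 min, worse by 96.
No other one-to-one assignment undercuts 410 min.

Minimum total: 410 min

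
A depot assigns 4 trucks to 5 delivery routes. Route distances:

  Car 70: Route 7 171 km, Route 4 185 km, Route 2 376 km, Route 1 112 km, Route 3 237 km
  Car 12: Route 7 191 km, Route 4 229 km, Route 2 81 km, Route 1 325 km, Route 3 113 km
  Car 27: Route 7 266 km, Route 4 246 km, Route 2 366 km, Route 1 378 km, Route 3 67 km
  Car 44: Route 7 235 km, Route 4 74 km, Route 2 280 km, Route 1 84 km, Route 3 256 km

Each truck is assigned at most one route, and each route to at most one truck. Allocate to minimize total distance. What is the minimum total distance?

Min total: 334 km

Optimal: Car 70→Route 1 (112 km), Car 12→Route 2 (81 km), Car 27→Route 3 (67 km), Car 44→Route 4 (74 km) — total 112+81+67+74 = 334 km.
Column-greedy (each route in turn goes to its cheapest remaining truck) gives 704 km, worse by 370.
Next-best assignment: Car 70→Route 7, Car 12→Route 2, Car 27→Route 3, Car 44→Route 4 = 393 km.
Swapping Car 27↔Car 12 (Car 27→Route 2 366 km, Car 12→Route 3 113 km) adds 331.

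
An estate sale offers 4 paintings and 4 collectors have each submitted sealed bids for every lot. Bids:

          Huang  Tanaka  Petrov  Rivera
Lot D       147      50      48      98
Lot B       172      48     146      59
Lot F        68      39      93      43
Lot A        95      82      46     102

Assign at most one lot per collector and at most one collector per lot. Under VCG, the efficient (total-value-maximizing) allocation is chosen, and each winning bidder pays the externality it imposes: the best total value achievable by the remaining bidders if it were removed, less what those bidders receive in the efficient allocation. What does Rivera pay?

Rivera pays $28.

Efficient allocation: Huang→Lot B ($172), Tanaka→Lot A ($82), Petrov→Lot F ($93), Rivera→Lot D ($98); total welfare W = $445.
Rivera receives Lot D at value $98, so the others get W − 98 = $347.
Without Rivera: best allocation of the remaining 3 bidders over all 4 lots is Huang→Lot D ($147), Tanaka→Lot A ($82), Petrov→Lot B ($146), total $375.
VCG payment = (others' best without Rivera) − (others' welfare with Rivera) = 375 − 347 = $28.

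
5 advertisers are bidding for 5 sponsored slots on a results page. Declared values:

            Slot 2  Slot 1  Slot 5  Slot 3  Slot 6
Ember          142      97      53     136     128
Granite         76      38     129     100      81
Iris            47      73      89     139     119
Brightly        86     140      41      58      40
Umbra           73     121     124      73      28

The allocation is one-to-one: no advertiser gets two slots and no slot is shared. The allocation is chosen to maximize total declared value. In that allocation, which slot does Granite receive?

Granite receives Slot 6.

Optimal: Ember→Slot 2 ($142), Granite→Slot 6 ($81), Iris→Slot 3 ($139), Brightly→Slot 1 ($140), Umbra→Slot 5 ($124) — total 142+81+139+140+124 = $626.
Column-greedy (each slot in turn goes to its best remaining advertiser) gives $578, worse by 48.
Granite's own top slot is Slot 5 ($129), but forcing Granite→Slot 5 and reassigning the rest optimally gives only $609 — worse by 17.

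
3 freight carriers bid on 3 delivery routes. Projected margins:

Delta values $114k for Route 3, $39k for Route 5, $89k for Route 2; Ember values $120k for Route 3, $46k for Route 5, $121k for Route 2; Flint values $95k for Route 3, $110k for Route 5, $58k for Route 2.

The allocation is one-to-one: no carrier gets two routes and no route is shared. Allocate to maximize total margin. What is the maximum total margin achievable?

Optimal: Delta→Route 3 ($114k), Ember→Route 2 ($121k), Flint→Route 5 ($110k) — total 114+121+110 = $345k.
Column-greedy (each route in turn goes to its best remaining carrier) gives $319k, worse by 26.

Maximum total: $345k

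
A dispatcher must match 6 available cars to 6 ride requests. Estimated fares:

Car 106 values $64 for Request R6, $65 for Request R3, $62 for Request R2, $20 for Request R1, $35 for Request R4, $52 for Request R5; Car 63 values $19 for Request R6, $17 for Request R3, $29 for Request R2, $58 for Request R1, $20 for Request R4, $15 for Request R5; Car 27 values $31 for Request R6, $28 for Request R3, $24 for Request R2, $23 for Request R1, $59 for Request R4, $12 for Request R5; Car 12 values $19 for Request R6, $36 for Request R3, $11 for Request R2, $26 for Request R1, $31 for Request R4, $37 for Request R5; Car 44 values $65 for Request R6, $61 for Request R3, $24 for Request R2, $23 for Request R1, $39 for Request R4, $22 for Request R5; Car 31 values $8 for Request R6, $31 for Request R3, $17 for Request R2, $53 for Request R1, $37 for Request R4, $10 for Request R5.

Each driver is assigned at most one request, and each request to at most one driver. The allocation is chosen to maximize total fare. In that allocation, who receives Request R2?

Treat this as an assignment problem: match each driver to one request.
Optimal: Car 106→Request R2 ($62), Car 63→Request R1 ($58), Car 27→Request R4 ($59), Car 12→Request R5 ($37), Car 44→Request R6 ($65), Car 31→Request R3 ($31) — total 62+58+59+37+65+31 = $312.
Column-greedy (each request in turn goes to its best remaining driver) gives $308, worse by 4.
Swapping Car 44↔Car 63 (Car 44→Request R1 $23, Car 63→Request R6 $19) loses 81.
No other one-to-one assignment exceeds $312.
Car 106's own top request is Request R3 ($65), but forcing Car 106→Request R3 and reassigning the rest optimally gives only $308 — worse by 4.

Car 106 receives Request R2.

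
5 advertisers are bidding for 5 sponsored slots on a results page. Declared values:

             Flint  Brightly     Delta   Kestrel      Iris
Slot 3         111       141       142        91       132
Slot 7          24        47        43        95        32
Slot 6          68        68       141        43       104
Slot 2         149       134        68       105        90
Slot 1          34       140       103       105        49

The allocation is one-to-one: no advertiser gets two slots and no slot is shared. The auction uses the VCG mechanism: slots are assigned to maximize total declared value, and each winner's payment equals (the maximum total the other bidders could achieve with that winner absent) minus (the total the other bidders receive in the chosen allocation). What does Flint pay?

Flint pays $10.

Efficient allocation: Flint→Slot 2 ($149), Brightly→Slot 1 ($140), Delta→Slot 6 ($141), Kestrel→Slot 7 ($95), Iris→Slot 3 ($132); total welfare W = $657.
Flint receives Slot 2 at value $149, so the others get W − 149 = $508.
Without Flint: best allocation of the remaining 4 bidders over all 5 slots is Brightly→Slot 1 ($140), Delta→Slot 6 ($141), Kestrel→Slot 2 ($105), Iris→Slot 3 ($132), total $518.
VCG payment = (others' best without Flint) − (others' welfare with Flint) = 518 − 508 = $10.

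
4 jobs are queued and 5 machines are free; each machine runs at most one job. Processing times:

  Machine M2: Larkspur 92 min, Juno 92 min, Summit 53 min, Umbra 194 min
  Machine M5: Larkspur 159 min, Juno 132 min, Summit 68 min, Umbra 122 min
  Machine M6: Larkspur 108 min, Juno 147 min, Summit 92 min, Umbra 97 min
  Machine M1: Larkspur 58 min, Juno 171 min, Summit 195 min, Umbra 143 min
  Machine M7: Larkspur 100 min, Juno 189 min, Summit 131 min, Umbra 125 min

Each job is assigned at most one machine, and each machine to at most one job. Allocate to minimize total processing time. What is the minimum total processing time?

Min total: 315 min

Treat this as an assignment problem: match each job to one machine.
Optimal: Larkspur→Machine M1 (58 min), Juno→Machine M2 (92 min), Summit→Machine M5 (68 min), Umbra→Machine M6 (97 min) — total 58+92+68+97 = 315 min.
Swapping Larkspur↔Juno (Larkspur→Machine M2 92 min, Juno→Machine M1 171 min) adds 113.
Every other assignment is strictly worse.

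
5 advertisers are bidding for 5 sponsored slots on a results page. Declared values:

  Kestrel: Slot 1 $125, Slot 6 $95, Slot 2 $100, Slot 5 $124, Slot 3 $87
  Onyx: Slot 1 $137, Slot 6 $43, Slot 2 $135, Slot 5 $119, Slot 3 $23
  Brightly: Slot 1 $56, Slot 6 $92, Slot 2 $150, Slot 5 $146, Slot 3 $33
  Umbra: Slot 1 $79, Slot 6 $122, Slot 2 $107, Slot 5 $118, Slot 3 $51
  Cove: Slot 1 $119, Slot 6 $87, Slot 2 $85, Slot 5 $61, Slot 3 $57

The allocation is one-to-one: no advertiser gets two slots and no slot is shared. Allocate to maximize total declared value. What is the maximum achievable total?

Treat this as an assignment problem: match each advertiser to one slot.
Optimal: Kestrel→Slot 3 ($87), Onyx→Slot 2 ($135), Brightly→Slot 5 ($146), Umbra→Slot 6 ($122), Cove→Slot 1 ($119) — total 87+135+146+122+119 = $609.
Max-entry greedy (repeatedly take the single best remaining cell) gives $590, worse by 19.
Next-best assignment: Kestrel→Slot 3, Onyx→Slot 5, Brightly→Slot 2, Umbra→Slot 6, Cove→Slot 1 = $597.
Every other assignment is strictly worse.

Maximum total: $609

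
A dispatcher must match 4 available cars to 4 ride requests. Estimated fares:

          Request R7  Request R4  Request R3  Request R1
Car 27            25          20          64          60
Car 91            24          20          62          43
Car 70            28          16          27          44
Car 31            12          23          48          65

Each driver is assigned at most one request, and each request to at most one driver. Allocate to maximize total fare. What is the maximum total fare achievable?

Optimal: Car 27→Request R3 ($64), Car 91→Request R4 ($20), Car 70→Request R7 ($28), Car 31→Request R1 ($65) — total 64+20+28+65 = $177.
Column-greedy (each request in turn goes to its best remaining driver) gives $158, worse by 19.

Max total: $177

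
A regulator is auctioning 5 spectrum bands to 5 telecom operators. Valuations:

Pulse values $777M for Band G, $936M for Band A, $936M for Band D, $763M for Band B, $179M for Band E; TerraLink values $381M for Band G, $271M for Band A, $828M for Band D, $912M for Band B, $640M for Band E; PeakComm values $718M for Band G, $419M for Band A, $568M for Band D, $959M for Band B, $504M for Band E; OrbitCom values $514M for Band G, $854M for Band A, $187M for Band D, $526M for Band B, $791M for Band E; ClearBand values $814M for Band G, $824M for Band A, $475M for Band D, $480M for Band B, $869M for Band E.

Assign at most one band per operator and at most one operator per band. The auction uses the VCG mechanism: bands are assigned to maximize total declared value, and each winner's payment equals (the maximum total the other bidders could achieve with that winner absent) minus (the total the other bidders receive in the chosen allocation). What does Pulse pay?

Pulse pays $118M.

Efficient allocation: Pulse→Band A ($936M), TerraLink→Band D ($828M), PeakComm→Band B ($959M), OrbitCom→Band E ($791M), ClearBand→Band G ($814M); total welfare W = $4328M.
Pulse receives Band A at value $936M, so the others get W − 936 = $3392M.
Without Pulse: best allocation of the remaining 4 bidders over all 5 bands is TerraLink→Band D ($828M), PeakComm→Band B ($959M), OrbitCom→Band A ($854M), ClearBand→Band E ($869M), total $3510M.
VCG payment = (others' best without Pulse) − (others' welfare with Pulse) = 3510 − 3392 = $118M.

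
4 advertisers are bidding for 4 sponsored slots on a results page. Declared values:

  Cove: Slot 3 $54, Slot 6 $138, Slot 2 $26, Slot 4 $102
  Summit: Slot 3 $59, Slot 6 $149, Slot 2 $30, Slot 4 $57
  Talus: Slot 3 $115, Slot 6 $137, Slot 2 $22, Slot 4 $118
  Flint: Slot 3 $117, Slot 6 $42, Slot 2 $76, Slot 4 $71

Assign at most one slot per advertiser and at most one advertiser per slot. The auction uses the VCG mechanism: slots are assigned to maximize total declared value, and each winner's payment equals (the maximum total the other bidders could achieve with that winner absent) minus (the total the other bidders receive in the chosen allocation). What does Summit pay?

Summit pays $80.

Efficient allocation: Cove→Slot 4 ($102), Summit→Slot 6 ($149), Talus→Slot 3 ($115), Flint→Slot 2 ($76); total welfare W = $442.
Summit receives Slot 6 at value $149, so the others get W − 149 = $293.
Without Summit: best allocation of the remaining 3 bidders over all 4 slots is Cove→Slot 6 ($138), Talus→Slot 4 ($118), Flint→Slot 3 ($117), total $373.
VCG payment = (others' best without Summit) − (others' welfare with Summit) = 373 − 293 = $80.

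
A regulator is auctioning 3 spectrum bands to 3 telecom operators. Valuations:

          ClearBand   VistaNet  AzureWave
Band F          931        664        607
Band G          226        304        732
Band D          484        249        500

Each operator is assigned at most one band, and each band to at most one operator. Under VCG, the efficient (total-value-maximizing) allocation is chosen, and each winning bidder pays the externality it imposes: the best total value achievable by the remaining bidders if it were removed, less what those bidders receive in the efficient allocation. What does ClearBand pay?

ClearBand pays $415M.

Efficient allocation: ClearBand→Band F ($931M), VistaNet→Band D ($249M), AzureWave→Band G ($732M); total welfare W = $1912M.
ClearBand receives Band F at value $931M, so the others get W − 931 = $981M.
Without ClearBand: best allocation of the remaining 2 bidders over all 3 bands is VistaNet→Band F ($664M), AzureWave→Band G ($732M), total $1396M.
VCG payment = (others' best without ClearBand) − (others' welfare with ClearBand) = 1396 − 981 = $415M.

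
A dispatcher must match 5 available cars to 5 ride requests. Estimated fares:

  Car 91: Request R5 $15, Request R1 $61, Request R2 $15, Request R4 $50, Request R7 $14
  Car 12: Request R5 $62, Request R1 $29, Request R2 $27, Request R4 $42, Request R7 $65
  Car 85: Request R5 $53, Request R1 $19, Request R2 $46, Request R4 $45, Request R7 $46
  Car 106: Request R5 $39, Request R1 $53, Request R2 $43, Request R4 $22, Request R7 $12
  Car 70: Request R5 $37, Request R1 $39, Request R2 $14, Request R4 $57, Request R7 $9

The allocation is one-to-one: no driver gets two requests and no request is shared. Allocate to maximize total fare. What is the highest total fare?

Maximum total: $279

Optimal: Car 91→Request R1 ($61), Car 12→Request R7 ($65), Car 85→Request R5 ($53), Car 106→Request R2 ($43), Car 70→Request R4 ($57) — total 61+65+53+43+57 = $279.
Column-greedy (each request in turn goes to its best remaining driver) gives $238, worse by 41.
Next-best assignment: Car 91→Request R1, Car 12→Request R5, Car 85→Request R7, Car 106→Request R2, Car 70→Request R4 = $269.
Swapping Car 85↔Car 91 (Car 85→Request R1 $19, Car 91→Request R5 $15) loses 80.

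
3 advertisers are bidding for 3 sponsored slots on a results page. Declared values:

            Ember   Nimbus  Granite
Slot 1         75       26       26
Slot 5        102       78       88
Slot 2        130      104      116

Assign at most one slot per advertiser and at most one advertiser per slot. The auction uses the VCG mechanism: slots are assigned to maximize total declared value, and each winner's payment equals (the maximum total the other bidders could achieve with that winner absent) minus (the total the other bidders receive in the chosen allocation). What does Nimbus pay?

Efficient allocation: Ember→Slot 1 ($75), Nimbus→Slot 5 ($78), Granite→Slot 2 ($116); total welfare W = $269.
Nimbus receives Slot 5 at value $78, so the others get W − 78 = $191.
Without Nimbus: best allocation of the remaining 2 bidders over all 3 slots is Ember→Slot 5 ($102), Granite→Slot 2 ($116), total $218.
VCG payment = (others' best without Nimbus) − (others' welfare with Nimbus) = 218 − 191 = $27.

Nimbus pays $27.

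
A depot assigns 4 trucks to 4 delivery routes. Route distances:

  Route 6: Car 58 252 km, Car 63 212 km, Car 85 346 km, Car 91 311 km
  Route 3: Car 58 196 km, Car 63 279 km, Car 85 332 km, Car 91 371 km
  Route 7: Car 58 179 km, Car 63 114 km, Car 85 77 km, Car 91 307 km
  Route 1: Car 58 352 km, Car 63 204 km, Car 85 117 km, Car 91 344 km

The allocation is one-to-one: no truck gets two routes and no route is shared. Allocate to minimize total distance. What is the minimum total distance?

Minimum total: 738 km

This is the linear assignment problem.
Optimal: Car 58→Route 3 (196 km), Car 63→Route 7 (114 km), Car 85→Route 1 (117 km), Car 91→Route 6 (311 km) — total 196+114+117+311 = 738 km.
Row-greedy (each truck in turn takes its cheapest remaining route) gives 1026 km, worse by 288.
Next-best assignment: Car 58→Route 3, Car 63→Route 1, Car 85→Route 7, Car 91→Route 6 = 788 km.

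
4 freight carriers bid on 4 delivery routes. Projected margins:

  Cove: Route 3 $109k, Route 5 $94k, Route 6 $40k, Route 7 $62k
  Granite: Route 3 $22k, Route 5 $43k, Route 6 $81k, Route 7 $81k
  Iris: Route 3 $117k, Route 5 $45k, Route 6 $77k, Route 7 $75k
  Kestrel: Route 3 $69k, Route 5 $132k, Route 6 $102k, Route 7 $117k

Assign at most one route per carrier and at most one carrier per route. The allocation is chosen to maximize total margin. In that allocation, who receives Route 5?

Optimal: Cove→Route 5 ($94k), Granite→Route 6 ($81k), Iris→Route 3 ($117k), Kestrel→Route 7 ($117k) — total 94+81+117+117 = $409k.
Column-greedy (each route in turn goes to its best remaining carrier) gives $392k, worse by 17.
Next-best assignment: Cove→Route 3, Granite→Route 7, Iris→Route 6, Kestrel→Route 5 = $399k.
Swapping Cove↔Granite (Cove→Route 6 $40k, Granite→Route 5 $43k) loses 92.
Cove's own top route is Route 3 ($109k), but forcing Cove→Route 3 and reassigning the rest optimally gives only $399k — worse by 10.

Cove receives Route 5.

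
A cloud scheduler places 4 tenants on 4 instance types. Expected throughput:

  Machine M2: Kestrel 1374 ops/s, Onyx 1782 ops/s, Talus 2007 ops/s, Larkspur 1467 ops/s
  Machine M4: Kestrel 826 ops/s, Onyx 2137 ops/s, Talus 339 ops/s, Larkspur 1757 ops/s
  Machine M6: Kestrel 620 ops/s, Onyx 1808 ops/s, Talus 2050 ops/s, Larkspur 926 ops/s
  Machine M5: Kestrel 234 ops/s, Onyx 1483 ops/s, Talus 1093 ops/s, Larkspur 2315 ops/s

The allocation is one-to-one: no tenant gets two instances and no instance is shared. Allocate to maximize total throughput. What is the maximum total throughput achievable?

This is a one-to-one assignment (maximum-weight bipartite matching).
Optimal: Kestrel→Machine M2 (1374 ops/s), Onyx→Machine M4 (2137 ops/s), Talus→Machine M6 (2050 ops/s), Larkspur→Machine M5 (2315 ops/s) — total 1374+2137+2050+2315 = 7876 ops/s.
Column-greedy (each instance in turn goes to its best remaining tenant) gives 5304 ops/s, worse by 2572.
Every other assignment is strictly worse.

Max total: 7876 ops/s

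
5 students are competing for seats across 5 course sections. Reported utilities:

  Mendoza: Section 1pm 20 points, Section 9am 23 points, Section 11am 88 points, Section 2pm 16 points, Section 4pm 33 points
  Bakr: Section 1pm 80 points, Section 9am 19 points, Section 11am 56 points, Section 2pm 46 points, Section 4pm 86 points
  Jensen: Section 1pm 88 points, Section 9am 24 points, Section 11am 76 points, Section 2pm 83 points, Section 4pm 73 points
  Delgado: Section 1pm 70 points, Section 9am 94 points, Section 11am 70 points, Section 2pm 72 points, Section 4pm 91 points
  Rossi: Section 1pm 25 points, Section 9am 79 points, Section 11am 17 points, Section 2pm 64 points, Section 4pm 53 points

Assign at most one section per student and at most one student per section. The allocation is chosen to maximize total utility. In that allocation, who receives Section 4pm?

Delgado receives Section 4pm.

Optimal: Mendoza→Section 11am (88 points), Bakr→Section 1pm (80 points), Jensen→Section 2pm (83 points), Delgado→Section 4pm (91 points), Rossi→Section 9am (79 points) — total 88+80+83+91+79 = 421 points.
Max-entry greedy (repeatedly take the single best remaining cell) gives 420 points, worse by 1.
Delgado's own top section is Section 9am (94 points), but forcing Delgado→Section 9am and reassigning the rest optimally gives only 420 points — worse by 1.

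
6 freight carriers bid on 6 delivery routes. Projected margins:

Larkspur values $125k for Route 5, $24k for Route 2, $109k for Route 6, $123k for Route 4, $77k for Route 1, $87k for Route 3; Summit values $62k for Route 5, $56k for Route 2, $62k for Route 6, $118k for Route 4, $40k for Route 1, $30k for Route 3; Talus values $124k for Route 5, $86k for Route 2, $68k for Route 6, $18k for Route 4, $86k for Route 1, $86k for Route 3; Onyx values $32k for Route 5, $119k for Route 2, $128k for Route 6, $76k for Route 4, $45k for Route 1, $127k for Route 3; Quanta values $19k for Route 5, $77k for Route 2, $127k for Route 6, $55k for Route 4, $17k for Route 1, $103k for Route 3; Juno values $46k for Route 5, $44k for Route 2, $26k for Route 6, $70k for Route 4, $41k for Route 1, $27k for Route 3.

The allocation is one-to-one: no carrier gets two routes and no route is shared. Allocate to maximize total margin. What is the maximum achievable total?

Maximum total: $627k

Treat this as an assignment problem: match each carrier to one route.
Optimal: Larkspur→Route 5 ($125k), Summit→Route 4 ($118k), Talus→Route 1 ($86k), Onyx→Route 3 ($127k), Quanta→Route 6 ($127k), Juno→Route 2 ($44k) — total 125+118+86+127+127+44 = $627k.
Row-greedy (each carrier in turn takes its best remaining route) gives $601k, worse by 26.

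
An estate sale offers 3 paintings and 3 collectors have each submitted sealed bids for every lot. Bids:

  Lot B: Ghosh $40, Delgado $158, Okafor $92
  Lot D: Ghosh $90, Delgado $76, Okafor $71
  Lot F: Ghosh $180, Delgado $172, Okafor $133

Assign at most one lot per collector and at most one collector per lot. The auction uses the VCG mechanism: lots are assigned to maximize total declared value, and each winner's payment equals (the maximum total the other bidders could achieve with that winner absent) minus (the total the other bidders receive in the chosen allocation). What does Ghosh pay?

Ghosh pays $62.

Efficient allocation: Ghosh→Lot F ($180), Delgado→Lot B ($158), Okafor→Lot D ($71); total welfare W = $409.
Ghosh receives Lot F at value $180, so the others get W − 180 = $229.
Without Ghosh: best allocation of the remaining 2 bidders over all 3 lots is Delgado→Lot B ($158), Okafor→Lot F ($133), total $291.
VCG payment = (others' best without Ghosh) − (others' welfare with Ghosh) = 291 − 229 = $62.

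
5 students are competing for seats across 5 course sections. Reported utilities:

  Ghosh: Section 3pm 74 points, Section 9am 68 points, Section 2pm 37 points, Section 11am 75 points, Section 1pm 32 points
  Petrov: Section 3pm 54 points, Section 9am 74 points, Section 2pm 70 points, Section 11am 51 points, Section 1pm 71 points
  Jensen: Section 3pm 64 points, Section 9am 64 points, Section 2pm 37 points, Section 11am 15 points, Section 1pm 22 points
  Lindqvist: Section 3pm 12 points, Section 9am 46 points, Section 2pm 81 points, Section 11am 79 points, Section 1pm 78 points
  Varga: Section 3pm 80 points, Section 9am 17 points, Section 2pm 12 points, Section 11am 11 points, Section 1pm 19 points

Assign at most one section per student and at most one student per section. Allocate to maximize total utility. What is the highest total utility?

Optimal: Ghosh→Section 11am (75 points), Petrov→Section 1pm (71 points), Jensen→Section 9am (64 points), Lindqvist→Section 2pm (81 points), Varga→Section 3pm (80 points) — total 75+71+64+81+80 = 371 points.
Column-greedy (each section in turn goes to its best remaining student) gives 332 points, worse by 39.
Next-best assignment: Ghosh→Section 11am, Petrov→Section 2pm, Jensen→Section 9am, Lindqvist→Section 1pm, Varga→Section 3pm = 367 points.

Maximum total: 371 points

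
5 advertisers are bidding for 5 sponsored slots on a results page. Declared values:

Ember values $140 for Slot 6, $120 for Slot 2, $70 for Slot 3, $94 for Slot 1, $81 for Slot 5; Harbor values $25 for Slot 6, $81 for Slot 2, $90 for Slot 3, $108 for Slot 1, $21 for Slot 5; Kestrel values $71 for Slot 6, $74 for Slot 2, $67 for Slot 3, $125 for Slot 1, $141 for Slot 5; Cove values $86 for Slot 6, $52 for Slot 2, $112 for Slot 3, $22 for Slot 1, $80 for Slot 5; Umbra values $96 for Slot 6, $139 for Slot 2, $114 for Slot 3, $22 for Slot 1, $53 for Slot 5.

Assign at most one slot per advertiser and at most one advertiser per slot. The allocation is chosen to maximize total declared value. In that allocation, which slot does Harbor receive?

Harbor receives Slot 1.

This is a one-to-one assignment (maximum-weight bipartite matching).
Optimal: Ember→Slot 6 ($140), Harbor→Slot 1 ($108), Kestrel→Slot 5 ($141), Cove→Slot 3 ($112), Umbra→Slot 2 ($139) — total 140+108+141+112+139 = $640.
Column-greedy (each slot in turn goes to its best remaining advertiser) gives $537, worse by 103.
Next-best assignment: Ember→Slot 2, Harbor→Slot 1, Kestrel→Slot 5, Cove→Slot 3, Umbra→Slot 6 = $577.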